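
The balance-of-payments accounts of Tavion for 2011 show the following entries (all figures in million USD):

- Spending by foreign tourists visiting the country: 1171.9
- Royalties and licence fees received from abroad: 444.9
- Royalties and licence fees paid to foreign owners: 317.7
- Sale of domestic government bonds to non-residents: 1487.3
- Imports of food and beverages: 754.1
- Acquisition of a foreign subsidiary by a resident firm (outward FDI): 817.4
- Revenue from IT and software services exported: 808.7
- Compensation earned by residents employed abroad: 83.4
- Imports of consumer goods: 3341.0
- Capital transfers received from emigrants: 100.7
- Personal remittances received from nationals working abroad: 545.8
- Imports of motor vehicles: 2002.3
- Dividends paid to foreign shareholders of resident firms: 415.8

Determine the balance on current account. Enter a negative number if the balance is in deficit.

-3776.2

Goods: -754.1 - 2002.3 - 3341.0 = -6097.4
Services: 444.9 - 317.7 + 1171.9 + 808.7 = 2107.8
Primary income: -415.8 + 83.4 = -332.4
Secondary income: 545.8
Current account = (-6097.4) + 2107.8 + (-332.4) + 545.8 = -3776.2
(Excluded from the current account — financial account: sale of domestic government bonds to non-residents 1487.3, acquisition of a foreign subsidiary by a resident firm (outward FDI) 817.4; capital account: capital transfers received from emigrants 100.7.)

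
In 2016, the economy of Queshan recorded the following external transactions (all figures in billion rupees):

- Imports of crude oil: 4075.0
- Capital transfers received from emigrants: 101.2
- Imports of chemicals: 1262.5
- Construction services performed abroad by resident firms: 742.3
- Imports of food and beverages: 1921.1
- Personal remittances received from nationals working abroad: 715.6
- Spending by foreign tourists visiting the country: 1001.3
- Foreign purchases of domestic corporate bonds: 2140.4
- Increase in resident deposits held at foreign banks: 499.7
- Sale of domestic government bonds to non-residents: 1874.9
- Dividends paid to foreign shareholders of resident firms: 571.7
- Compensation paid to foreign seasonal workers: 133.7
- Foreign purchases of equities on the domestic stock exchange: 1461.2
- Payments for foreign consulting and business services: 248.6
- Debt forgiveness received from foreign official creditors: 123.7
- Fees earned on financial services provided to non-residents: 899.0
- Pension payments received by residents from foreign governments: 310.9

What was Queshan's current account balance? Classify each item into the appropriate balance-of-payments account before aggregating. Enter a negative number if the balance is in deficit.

-4543.5

Goods: -1921.1 - 1262.5 - 4075.0 = -7258.6
Services: 899.0 - 248.6 + 742.3 + 1001.3 = 2394.0
Primary income: -133.7 - 571.7 = -705.4
Secondary income: 715.6 + 310.9 = 1026.5
Current account = (-7258.6) + 2394.0 + (-705.4) + 1026.5 = -4543.5
(Excluded from the current account — capital account: capital transfers received from emigrants 101.2, debt forgiveness received from foreign official creditors 123.7; financial account: foreign purchases of domestic corporate bonds 2140.4, increase in resident deposits held at foreign banks 499.7, sale of domestic government bonds to non-residents 1874.9, foreign purchases of equities on the domestic stock exchange 1461.2.)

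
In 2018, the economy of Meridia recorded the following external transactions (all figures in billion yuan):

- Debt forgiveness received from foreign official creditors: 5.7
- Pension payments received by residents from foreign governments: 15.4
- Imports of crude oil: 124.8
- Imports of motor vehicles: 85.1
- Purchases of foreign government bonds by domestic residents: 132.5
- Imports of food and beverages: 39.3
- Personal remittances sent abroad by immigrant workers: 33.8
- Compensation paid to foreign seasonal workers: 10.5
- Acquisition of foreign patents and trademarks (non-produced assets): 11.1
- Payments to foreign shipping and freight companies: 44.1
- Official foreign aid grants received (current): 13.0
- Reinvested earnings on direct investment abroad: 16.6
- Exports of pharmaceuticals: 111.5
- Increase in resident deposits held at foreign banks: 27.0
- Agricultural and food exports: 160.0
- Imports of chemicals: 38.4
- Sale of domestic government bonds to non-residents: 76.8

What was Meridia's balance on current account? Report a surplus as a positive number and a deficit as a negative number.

Goods: 160.0 - 38.4 - 85.1 - 124.8 + 111.5 - 39.3 = -16.1
Services: -44.1
Primary income: 16.6 - 10.5 = 6.1
Secondary income: 13.0 + 15.4 - 33.8 = -5.4
Current account = (-16.1) + (-44.1) + 6.1 + (-5.4) = -59.5
(Excluded from the current account — capital account: debt forgiveness received from foreign official creditors 5.7, acquisition of foreign patents and trademarks (non-produced assets) 11.1; financial account: purchases of foreign government bonds by domestic residents 132.5, increase in resident deposits held at foreign banks 27.0, sale of domestic government bonds to non-residents 76.8.)

-59.5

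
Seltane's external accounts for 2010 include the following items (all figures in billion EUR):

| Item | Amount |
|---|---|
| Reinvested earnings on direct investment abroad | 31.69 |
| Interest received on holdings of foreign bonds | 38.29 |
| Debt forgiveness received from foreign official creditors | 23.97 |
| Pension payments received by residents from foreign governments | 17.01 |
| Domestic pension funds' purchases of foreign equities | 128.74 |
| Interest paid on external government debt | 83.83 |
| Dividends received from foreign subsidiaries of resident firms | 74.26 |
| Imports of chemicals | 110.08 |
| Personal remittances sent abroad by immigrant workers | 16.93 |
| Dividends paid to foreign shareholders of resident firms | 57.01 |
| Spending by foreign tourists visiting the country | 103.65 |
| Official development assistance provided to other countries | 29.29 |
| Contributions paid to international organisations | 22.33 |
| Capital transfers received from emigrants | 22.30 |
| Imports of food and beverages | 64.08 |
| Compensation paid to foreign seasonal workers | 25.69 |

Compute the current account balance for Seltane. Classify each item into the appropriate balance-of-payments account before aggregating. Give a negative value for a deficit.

Goods: -64.08 - 110.08 = -174.16
Services: 103.65
Primary income: 74.26 - 83.83 - 57.01 + 31.69 + 38.29 - 25.69 = -22.29
Secondary income: 17.01 - 29.29 - 22.33 - 16.93 = -51.54
Current account = (-174.16) + 103.65 + (-22.29) + (-51.54) = -144.34
(Excluded from the current account — capital account: debt forgiveness received from foreign official creditors 23.97, capital transfers received from emigrants 22.30; financial account: domestic pension funds' purchases of foreign equities 128.74.)

-144.34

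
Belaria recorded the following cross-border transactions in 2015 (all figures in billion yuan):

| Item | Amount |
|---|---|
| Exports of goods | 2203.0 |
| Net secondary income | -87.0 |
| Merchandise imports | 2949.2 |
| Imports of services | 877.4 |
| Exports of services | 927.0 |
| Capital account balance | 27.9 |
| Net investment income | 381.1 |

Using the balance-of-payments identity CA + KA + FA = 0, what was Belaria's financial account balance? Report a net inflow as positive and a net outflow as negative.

374.6

Goods balance = 2203.0 - 2949.2 = -746.2
Services balance = 927.0 - 877.4 = 49.6
Trade balance (goods + services) = -746.2 + 49.6 = -696.6
Net primary income = 381.1
Net secondary income = -87.0
Current account = -696.6 + 381.1 + (-87.0) = -402.5
Financial account = -(-402.5 + 27.9) = 374.6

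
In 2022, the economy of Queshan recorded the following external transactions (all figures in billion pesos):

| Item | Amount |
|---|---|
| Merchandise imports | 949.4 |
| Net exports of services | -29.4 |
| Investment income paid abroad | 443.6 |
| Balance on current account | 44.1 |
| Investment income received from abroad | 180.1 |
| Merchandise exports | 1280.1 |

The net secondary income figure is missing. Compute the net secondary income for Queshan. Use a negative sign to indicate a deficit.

Current account = goods balance + services balance + net primary income + net secondary income
Sum of the known components = 37.8
Net secondary income = CA - (known components) = 44.1 - 37.8 = 6.3

6.3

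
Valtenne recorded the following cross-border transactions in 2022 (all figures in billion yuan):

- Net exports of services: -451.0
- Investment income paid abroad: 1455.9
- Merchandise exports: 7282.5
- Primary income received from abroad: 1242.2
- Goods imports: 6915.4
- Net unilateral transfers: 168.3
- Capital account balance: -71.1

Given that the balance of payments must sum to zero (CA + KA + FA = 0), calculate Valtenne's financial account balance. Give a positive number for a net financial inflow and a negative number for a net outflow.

200.4

Goods balance = 7282.5 - 6915.4 = 367.1
Services balance = -451.0
Trade balance (goods + services) = 367.1 + (-451.0) = -83.9
Net primary income = 1242.2 - 1455.9 = -213.7
Net secondary income = 168.3
Current account = -83.9 + (-213.7) + 168.3 = -129.3
Financial account = -(-129.3 + (-71.1)) = 200.4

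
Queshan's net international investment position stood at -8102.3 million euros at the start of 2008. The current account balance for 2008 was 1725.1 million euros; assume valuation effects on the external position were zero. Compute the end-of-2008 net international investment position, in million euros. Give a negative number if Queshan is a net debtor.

-6377.2

With no valuation effects, change in NIIP = current account = 1725.1
End-of-year NIIP = -8102.3 + 1725.1 = -6377.2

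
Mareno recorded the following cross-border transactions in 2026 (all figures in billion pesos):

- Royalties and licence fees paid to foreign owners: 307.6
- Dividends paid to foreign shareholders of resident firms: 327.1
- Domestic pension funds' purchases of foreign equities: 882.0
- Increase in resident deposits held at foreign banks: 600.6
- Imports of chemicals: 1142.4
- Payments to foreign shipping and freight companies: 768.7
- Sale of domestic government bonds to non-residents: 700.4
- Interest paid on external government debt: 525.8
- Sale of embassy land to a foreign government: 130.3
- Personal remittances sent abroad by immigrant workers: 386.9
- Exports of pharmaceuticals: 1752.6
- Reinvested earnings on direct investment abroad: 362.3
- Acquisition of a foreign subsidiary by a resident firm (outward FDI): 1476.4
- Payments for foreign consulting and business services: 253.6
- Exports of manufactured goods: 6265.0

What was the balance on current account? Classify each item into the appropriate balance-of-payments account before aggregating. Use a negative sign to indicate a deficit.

Goods: 6265.0 - 1142.4 + 1752.6 = 6875.2
Services: -307.6 - 253.6 - 768.7 = -1329.9
Primary income: -327.1 + 362.3 - 525.8 = -490.6
Secondary income: -386.9
Current account = 6875.2 + (-1329.9) + (-490.6) + (-386.9) = 4667.8
(Excluded from the current account — financial account: domestic pension funds' purchases of foreign equities 882.0, increase in resident deposits held at foreign banks 600.6, sale of domestic government bonds to non-residents 700.4, acquisition of a foreign subsidiary by a resident firm (outward FDI) 1476.4; capital account: sale of embassy land to a foreign government 130.3.)

4667.8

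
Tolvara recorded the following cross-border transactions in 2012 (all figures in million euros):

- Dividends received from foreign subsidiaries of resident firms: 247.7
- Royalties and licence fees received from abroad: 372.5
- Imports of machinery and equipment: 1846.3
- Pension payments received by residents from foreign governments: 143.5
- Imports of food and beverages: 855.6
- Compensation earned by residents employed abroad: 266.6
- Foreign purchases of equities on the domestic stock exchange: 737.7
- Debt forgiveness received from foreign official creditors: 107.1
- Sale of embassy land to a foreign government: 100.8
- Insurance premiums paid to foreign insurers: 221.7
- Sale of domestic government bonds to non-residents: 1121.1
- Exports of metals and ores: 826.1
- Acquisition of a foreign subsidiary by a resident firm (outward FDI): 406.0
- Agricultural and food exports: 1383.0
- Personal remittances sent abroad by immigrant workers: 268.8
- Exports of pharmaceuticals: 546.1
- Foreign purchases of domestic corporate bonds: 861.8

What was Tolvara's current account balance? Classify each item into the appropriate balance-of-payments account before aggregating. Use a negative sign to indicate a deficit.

593.1

Goods: 1383.0 + 826.1 - 855.6 - 1846.3 + 546.1 = 53.3
Services: 372.5 - 221.7 = 150.8
Primary income: 266.6 + 247.7 = 514.3
Secondary income: -268.8 + 143.5 = -125.3
Current account = 53.3 + 150.8 + 514.3 + (-125.3) = 593.1
(Excluded from the current account — financial account: foreign purchases of equities on the domestic stock exchange 737.7, sale of domestic government bonds to non-residents 1121.1, acquisition of a foreign subsidiary by a resident firm (outward FDI) 406.0, foreign purchases of domestic corporate bonds 861.8; capital account: debt forgiveness received from foreign official creditors 107.1, sale of embassy land to a foreign government 100.8.)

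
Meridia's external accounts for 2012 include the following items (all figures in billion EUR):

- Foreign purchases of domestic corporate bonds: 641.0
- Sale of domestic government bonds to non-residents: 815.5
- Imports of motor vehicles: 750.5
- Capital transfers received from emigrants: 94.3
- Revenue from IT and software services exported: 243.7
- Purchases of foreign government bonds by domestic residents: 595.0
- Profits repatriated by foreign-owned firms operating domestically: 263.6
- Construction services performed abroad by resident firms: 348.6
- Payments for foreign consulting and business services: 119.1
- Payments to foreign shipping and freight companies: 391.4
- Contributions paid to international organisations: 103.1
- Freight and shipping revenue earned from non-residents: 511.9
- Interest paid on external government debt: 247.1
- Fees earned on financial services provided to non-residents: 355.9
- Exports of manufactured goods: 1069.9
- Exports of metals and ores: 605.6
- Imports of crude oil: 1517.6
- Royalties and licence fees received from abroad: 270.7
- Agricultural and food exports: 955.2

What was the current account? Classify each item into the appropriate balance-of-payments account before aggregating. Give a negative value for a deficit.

Goods: 605.6 + 1069.9 + 955.2 - 750.5 - 1517.6 = 362.6
Services: 243.7 + 355.9 + 511.9 - 119.1 + 270.7 - 391.4 + 348.6 = 1220.3
Primary income: -263.6 - 247.1 = -510.7
Secondary income: -103.1
Current account = 362.6 + 1220.3 + (-510.7) + (-103.1) = 969.1
(Excluded from the current account — financial account: foreign purchases of domestic corporate bonds 641.0, sale of domestic government bonds to non-residents 815.5, purchases of foreign government bonds by domestic residents 595.0; capital account: capital transfers received from emigrants 94.3.)

969.1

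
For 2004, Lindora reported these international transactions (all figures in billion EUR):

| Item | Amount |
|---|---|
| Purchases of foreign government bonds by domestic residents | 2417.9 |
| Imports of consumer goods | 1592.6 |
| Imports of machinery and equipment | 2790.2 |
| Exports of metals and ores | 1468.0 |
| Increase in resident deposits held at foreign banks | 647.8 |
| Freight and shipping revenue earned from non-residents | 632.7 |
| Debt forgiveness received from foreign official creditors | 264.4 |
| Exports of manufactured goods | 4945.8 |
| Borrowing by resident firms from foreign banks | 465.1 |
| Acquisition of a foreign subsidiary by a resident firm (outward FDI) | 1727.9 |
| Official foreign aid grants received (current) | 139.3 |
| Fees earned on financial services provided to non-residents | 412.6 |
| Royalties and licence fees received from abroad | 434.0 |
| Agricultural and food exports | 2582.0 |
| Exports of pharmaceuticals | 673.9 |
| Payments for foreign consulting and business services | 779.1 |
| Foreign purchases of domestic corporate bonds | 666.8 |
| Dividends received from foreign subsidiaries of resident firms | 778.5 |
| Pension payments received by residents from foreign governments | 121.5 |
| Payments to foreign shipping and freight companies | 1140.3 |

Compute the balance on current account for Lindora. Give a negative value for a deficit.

5886.1

Goods: -2790.2 + 1468.0 + 673.9 + 4945.8 + 2582.0 - 1592.6 = 5286.9
Services: -1140.3 + 632.7 - 779.1 + 434.0 + 412.6 = -440.1
Primary income: 778.5
Secondary income: 139.3 + 121.5 = 260.8
Current account = 5286.9 + (-440.1) + 778.5 + 260.8 = 5886.1
(Excluded from the current account — financial account: purchases of foreign government bonds by domestic residents 2417.9, increase in resident deposits held at foreign banks 647.8, borrowing by resident firms from foreign banks 465.1, acquisition of a foreign subsidiary by a resident firm (outward FDI) 1727.9, foreign purchases of domestic corporate bonds 666.8; capital account: debt forgiveness received from foreign official creditors 264.4.)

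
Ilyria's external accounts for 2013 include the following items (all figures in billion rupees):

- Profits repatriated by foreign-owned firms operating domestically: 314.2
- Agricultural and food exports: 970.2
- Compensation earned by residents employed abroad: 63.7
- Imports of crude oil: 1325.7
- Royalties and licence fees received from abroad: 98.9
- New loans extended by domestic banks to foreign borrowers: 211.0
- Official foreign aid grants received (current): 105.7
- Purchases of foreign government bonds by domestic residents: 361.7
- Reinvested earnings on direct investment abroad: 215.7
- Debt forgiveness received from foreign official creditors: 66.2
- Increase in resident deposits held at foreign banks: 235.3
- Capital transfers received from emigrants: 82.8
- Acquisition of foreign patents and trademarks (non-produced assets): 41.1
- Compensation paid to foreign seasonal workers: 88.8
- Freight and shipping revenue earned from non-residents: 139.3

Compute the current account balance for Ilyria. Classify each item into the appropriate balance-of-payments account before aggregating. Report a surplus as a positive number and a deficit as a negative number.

Goods: -1325.7 + 970.2 = -355.5
Services: 139.3 + 98.9 = 238.2
Primary income: -88.8 + 215.7 + 63.7 - 314.2 = -123.6
Secondary income: 105.7
Current account = (-355.5) + 238.2 + (-123.6) + 105.7 = -135.2
(Excluded from the current account — financial account: new loans extended by domestic banks to foreign borrowers 211.0, purchases of foreign government bonds by domestic residents 361.7, increase in resident deposits held at foreign banks 235.3; capital account: debt forgiveness received from foreign official creditors 66.2, capital transfers received from emigrants 82.8, acquisition of foreign patents and trademarks (non-produced assets) 41.1.)

-135.2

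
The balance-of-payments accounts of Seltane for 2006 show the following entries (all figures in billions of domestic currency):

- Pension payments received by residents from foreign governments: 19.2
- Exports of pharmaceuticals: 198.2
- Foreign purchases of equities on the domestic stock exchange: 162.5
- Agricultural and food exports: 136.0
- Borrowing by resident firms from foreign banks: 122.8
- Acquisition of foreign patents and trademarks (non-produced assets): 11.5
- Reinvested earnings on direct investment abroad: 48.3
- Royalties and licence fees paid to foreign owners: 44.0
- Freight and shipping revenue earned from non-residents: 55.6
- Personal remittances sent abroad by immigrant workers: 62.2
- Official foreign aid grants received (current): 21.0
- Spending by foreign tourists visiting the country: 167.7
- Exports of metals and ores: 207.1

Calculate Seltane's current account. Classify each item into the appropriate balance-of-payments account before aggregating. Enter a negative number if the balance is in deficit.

746.9

Goods: 136.0 + 207.1 + 198.2 = 541.3
Services: 55.6 - 44.0 + 167.7 = 179.3
Primary income: 48.3
Secondary income: -62.2 + 21.0 + 19.2 = -22.0
Current account = 541.3 + 179.3 + 48.3 + (-22.0) = 746.9
(Excluded from the current account — financial account: foreign purchases of equities on the domestic stock exchange 162.5, borrowing by resident firms from foreign banks 122.8; capital account: acquisition of foreign patents and trademarks (non-produced assets) 11.5.)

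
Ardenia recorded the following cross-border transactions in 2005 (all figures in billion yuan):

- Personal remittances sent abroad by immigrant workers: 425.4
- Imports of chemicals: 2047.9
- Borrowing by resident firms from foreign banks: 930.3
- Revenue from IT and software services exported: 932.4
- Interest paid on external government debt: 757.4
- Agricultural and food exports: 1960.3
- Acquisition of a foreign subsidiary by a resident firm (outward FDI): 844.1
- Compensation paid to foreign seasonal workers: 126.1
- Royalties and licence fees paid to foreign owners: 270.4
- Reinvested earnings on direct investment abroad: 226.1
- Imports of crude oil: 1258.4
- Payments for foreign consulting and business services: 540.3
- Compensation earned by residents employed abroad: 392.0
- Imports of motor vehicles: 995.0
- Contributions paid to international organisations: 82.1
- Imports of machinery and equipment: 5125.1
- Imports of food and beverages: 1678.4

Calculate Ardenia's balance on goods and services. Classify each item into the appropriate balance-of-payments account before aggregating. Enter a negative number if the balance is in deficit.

-9022.8

Goods: -1678.4 - 5125.1 - 2047.9 - 1258.4 - 995.0 + 1960.3 = -9144.5
Services: -540.3 + 932.4 - 270.4 = 121.7
Trade balance = -9144.5 + 121.7 = -9022.8
(Excluded from the trade balance — secondary income: personal remittances sent abroad by immigrant workers 425.4, contributions paid to international organisations 82.1; financial account: borrowing by resident firms from foreign banks 930.3, acquisition of a foreign subsidiary by a resident firm (outward FDI) 844.1; primary income: interest paid on external government debt 757.4, compensation paid to foreign seasonal workers 126.1, reinvested earnings on direct investment abroad 226.1, compensation earned by residents employed abroad 392.0.)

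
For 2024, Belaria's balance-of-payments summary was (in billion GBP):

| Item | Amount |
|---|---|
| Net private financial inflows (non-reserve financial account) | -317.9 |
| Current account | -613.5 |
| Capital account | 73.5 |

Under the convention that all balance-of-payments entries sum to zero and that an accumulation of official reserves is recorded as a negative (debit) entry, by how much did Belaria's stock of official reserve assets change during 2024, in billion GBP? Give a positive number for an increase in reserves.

-857.9

Official reserve transactions balance = -((-613.5) + 73.5 + (-317.9)) = 857.9
An accumulation of reserves is recorded as a debit (negative entry), so the change in the stock of reserves is the negative of that balance.
Change in official reserves = -(857.9) = -857.9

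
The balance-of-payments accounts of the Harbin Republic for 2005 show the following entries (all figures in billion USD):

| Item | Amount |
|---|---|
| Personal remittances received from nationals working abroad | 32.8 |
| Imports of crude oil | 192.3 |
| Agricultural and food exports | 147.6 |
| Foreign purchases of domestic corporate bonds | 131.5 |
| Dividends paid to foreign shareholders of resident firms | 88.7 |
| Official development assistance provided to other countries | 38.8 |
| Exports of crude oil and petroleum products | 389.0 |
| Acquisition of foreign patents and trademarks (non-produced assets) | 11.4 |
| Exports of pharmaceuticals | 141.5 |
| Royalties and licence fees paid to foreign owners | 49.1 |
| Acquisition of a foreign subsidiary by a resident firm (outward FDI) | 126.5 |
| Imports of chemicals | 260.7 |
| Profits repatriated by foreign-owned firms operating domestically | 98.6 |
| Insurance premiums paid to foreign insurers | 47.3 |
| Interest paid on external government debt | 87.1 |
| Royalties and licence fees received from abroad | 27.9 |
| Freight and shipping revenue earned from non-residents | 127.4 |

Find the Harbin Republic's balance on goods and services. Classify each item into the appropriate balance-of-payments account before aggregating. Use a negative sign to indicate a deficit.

284.0

Goods: 147.6 - 192.3 + 141.5 + 389.0 - 260.7 = 225.1
Services: -47.3 + 127.4 + 27.9 - 49.1 = 58.9
Trade balance = 225.1 + 58.9 = 284.0
(Excluded from the trade balance — secondary income: personal remittances received from nationals working abroad 32.8, official development assistance provided to other countries 38.8; financial account: foreign purchases of domestic corporate bonds 131.5, acquisition of a foreign subsidiary by a resident firm (outward FDI) 126.5; primary income: dividends paid to foreign shareholders of resident firms 88.7, profits repatriated by foreign-owned firms operating domestically 98.6, interest paid on external government debt 87.1; capital account: acquisition of foreign patents and trademarks (non-produced assets) 11.4.)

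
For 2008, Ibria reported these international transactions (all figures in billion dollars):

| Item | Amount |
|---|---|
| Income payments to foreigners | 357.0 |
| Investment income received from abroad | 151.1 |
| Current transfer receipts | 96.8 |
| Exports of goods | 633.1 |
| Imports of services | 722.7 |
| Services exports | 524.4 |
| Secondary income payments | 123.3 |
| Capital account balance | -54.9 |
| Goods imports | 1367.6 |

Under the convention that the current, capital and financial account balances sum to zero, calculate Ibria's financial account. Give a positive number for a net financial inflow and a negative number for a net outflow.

1220.1

Goods balance = 633.1 - 1367.6 = -734.5
Services balance = 524.4 - 722.7 = -198.3
Trade balance (goods + services) = -734.5 + (-198.3) = -932.8
Net primary income = 151.1 - 357.0 = -205.9
Net secondary income = 96.8 - 123.3 = -26.5
Current account = -932.8 + (-205.9) + (-26.5) = -1165.2
Financial account = -(-1165.2 + (-54.9)) = 1220.1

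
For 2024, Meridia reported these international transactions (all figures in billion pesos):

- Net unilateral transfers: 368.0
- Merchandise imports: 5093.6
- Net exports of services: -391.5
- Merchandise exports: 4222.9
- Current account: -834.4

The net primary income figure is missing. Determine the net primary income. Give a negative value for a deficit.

59.8

Current account = goods balance + services balance + net primary income + net secondary income
Sum of the known components = -894.2
Net primary income = CA - (known components) = -834.4 - (-894.2) = 59.8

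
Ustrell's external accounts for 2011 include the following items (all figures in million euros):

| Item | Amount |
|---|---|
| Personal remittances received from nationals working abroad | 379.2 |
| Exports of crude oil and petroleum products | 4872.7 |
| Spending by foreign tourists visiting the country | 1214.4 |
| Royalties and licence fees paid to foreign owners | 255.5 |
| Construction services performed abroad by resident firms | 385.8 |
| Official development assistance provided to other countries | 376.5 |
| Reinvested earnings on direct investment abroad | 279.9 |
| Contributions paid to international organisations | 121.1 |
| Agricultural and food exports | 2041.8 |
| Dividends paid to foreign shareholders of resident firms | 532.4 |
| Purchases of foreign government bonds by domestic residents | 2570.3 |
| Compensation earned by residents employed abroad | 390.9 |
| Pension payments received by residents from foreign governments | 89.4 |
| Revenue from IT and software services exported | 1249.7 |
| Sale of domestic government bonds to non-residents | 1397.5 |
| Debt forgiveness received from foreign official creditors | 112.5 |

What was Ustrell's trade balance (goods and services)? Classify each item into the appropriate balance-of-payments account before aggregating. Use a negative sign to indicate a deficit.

9508.9

Goods: 4872.7 + 2041.8 = 6914.5
Services: -255.5 + 385.8 + 1249.7 + 1214.4 = 2594.4
Trade balance = 6914.5 + 2594.4 = 9508.9
(Excluded from the trade balance — secondary income: personal remittances received from nationals working abroad 379.2, official development assistance provided to other countries 376.5, contributions paid to international organisations 121.1, pension payments received by residents from foreign governments 89.4; primary income: reinvested earnings on direct investment abroad 279.9, dividends paid to foreign shareholders of resident firms 532.4, compensation earned by residents employed abroad 390.9; financial account: purchases of foreign government bonds by domestic residents 2570.3, sale of domestic government bonds to non-residents 1397.5; capital account: debt forgiveness received from foreign official creditors 112.5.)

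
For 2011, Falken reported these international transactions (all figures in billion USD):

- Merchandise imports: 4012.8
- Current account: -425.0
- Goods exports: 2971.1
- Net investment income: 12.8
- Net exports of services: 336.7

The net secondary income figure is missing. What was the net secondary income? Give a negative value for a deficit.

267.2

Current account = goods balance + services balance + net primary income + net secondary income
Sum of the known components = -692.2
Net secondary income = CA - (known components) = -425.0 - (-692.2) = 267.2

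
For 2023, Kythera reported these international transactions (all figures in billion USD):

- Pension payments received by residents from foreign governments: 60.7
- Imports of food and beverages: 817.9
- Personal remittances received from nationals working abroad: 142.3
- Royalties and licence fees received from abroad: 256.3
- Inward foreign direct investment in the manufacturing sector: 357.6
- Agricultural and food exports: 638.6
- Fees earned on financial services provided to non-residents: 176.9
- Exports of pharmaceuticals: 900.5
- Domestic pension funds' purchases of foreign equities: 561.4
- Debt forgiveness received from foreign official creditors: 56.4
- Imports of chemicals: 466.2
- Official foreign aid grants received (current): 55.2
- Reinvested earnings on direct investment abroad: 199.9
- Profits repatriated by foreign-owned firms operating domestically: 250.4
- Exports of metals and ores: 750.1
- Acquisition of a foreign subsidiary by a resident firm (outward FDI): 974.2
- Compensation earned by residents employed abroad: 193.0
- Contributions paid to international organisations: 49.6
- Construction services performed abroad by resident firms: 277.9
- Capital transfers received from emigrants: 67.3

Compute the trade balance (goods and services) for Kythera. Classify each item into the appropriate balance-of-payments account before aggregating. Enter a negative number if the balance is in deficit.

1716.2

Goods: 638.6 - 817.9 - 466.2 + 900.5 + 750.1 = 1005.1
Services: 176.9 + 256.3 + 277.9 = 711.1
Trade balance = 1005.1 + 711.1 = 1716.2
(Excluded from the trade balance — secondary income: pension payments received by residents from foreign governments 60.7, personal remittances received from nationals working abroad 142.3, official foreign aid grants received (current) 55.2, contributions paid to international organisations 49.6; financial account: inward foreign direct investment in the manufacturing sector 357.6, domestic pension funds' purchases of foreign equities 561.4, acquisition of a foreign subsidiary by a resident firm (outward FDI) 974.2; capital account: debt forgiveness received from foreign official creditors 56.4, capital transfers received from emigrants 67.3; primary income: reinvested earnings on direct investment abroad 199.9, profits repatriated by foreign-owned firms operating domestically 250.4, compensation earned by residents employed abroad 193.0.)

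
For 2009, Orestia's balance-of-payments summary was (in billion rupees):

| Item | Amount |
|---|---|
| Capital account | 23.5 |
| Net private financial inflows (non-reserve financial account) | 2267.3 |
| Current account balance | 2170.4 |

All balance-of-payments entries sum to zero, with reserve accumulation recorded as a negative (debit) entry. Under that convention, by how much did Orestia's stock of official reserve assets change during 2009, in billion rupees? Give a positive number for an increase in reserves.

4461.2

Official reserve transactions balance = -(2170.4 + 23.5 + 2267.3) = -4461.2
An accumulation of reserves is recorded as a debit (negative entry), so the change in the stock of reserves is the negative of that balance.
Change in official reserves = -(-4461.2) = 4461.2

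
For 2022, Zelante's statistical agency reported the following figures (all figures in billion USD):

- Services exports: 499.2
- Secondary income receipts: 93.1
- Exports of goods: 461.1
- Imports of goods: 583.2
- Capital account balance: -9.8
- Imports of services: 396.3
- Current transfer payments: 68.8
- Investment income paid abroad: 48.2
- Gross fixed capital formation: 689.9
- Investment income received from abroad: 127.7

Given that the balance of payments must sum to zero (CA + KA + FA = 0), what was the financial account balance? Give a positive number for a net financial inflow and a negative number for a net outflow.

-74.8

Goods balance = 461.1 - 583.2 = -122.1
Services balance = 499.2 - 396.3 = 102.9
Trade balance (goods + services) = -122.1 + 102.9 = -19.2
Net primary income = 127.7 - 48.2 = 79.5
Net secondary income = 93.1 - 68.8 = 24.3
Current account = -19.2 + 79.5 + 24.3 = 84.6
Financial account = -(84.6 + (-9.8)) = -74.8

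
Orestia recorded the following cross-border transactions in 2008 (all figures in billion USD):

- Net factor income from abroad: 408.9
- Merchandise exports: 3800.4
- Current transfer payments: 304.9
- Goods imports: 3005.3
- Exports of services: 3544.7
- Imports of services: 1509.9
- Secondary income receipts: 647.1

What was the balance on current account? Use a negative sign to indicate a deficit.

Goods balance = 3800.4 - 3005.3 = 795.1
Services balance = 3544.7 - 1509.9 = 2034.8
Trade balance (goods + services) = 795.1 + 2034.8 = 2829.9
Net primary income = 408.9
Net secondary income = 647.1 - 304.9 = 342.2
Current account = 2829.9 + 408.9 + 342.2 = 3581.0

3581.0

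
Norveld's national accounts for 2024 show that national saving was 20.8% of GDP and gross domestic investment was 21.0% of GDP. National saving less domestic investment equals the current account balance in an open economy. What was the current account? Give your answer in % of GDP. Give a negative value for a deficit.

CA = S - I = 20.8 - 21.0 = -0.2

-0.2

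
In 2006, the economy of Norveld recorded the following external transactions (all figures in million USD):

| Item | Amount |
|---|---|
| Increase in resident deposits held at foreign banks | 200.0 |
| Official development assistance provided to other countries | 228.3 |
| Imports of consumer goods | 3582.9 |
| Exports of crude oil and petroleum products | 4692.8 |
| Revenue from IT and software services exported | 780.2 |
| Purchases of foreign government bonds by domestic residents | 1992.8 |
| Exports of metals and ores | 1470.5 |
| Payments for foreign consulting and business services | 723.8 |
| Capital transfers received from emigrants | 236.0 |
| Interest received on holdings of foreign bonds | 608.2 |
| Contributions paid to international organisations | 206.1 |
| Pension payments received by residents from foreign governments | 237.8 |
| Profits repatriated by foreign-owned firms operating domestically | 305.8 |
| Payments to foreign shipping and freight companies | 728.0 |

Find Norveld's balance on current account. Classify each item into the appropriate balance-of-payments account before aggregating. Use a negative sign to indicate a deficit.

Goods: -3582.9 + 1470.5 + 4692.8 = 2580.4
Services: -723.8 - 728.0 + 780.2 = -671.6
Primary income: -305.8 + 608.2 = 302.4
Secondary income: 237.8 - 228.3 - 206.1 = -196.6
Current account = 2580.4 + (-671.6) + 302.4 + (-196.6) = 2014.6
(Excluded from the current account — financial account: increase in resident deposits held at foreign banks 200.0, purchases of foreign government bonds by domestic residents 1992.8; capital account: capital transfers received from emigrants 236.0.)

2014.6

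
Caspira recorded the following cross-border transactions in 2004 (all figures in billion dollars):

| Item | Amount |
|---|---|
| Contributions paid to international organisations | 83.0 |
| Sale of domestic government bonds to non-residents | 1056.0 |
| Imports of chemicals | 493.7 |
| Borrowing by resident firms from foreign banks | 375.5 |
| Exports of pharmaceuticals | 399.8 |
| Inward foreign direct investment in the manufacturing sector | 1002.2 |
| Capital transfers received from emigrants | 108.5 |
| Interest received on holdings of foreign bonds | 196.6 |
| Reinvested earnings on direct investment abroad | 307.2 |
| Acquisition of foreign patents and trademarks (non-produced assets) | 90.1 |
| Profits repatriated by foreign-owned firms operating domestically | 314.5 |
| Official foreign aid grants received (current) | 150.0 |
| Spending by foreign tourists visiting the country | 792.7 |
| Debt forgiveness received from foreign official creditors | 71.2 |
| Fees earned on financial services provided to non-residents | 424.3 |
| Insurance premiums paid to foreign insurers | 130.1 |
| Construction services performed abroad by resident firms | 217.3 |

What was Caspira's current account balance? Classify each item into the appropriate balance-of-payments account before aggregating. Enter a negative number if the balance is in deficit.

1466.6

Goods: -493.7 + 399.8 = -93.9
Services: 217.3 + 424.3 - 130.1 + 792.7 = 1304.2
Primary income: 196.6 + 307.2 - 314.5 = 189.3
Secondary income: -83.0 + 150.0 = 67.0
Current account = (-93.9) + 1304.2 + 189.3 + 67.0 = 1466.6
(Excluded from the current account — financial account: sale of domestic government bonds to non-residents 1056.0, borrowing by resident firms from foreign banks 375.5, inward foreign direct investment in the manufacturing sector 1002.2; capital account: capital transfers received from emigrants 108.5, acquisition of foreign patents and trademarks (non-produced assets) 90.1, debt forgiveness received from foreign official creditors 71.2.)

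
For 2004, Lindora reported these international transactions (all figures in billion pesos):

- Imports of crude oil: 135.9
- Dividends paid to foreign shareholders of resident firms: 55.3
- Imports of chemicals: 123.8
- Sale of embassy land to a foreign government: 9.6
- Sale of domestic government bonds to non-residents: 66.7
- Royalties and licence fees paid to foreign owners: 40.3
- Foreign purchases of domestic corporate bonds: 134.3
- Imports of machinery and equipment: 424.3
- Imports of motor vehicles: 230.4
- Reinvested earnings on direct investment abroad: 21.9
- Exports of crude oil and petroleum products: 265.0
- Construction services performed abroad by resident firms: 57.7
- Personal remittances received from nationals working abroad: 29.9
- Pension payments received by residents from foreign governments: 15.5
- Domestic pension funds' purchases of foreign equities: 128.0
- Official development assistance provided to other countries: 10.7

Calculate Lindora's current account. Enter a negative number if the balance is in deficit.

-630.7

Goods: -135.9 - 424.3 + 265.0 - 230.4 - 123.8 = -649.4
Services: -40.3 + 57.7 = 17.4
Primary income: 21.9 - 55.3 = -33.4
Secondary income: 29.9 - 10.7 + 15.5 = 34.7
Current account = (-649.4) + 17.4 + (-33.4) + 34.7 = -630.7
(Excluded from the current account — capital account: sale of embassy land to a foreign government 9.6; financial account: sale of domestic government bonds to non-residents 66.7, foreign purchases of domestic corporate bonds 134.3, domestic pension funds' purchases of foreign equities 128.0.)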